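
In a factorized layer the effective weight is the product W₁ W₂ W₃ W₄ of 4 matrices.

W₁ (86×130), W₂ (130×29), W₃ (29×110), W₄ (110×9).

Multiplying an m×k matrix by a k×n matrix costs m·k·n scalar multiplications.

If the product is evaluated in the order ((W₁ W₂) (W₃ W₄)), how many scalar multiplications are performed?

375376

(W₁ W₂): 86×130 by 130×29 → 86×29, cost 86·130·29 = 324220
(W₃ W₄): 29×110 by 110×9 → 29×9, cost 29·110·9 = 28710
((W₁ W₂) (W₃ W₄)): 86×29 by 29×9 → 86×9, cost 86·29·9 = 22446; cumulative 375376
Total: 375376 scalar multiplications.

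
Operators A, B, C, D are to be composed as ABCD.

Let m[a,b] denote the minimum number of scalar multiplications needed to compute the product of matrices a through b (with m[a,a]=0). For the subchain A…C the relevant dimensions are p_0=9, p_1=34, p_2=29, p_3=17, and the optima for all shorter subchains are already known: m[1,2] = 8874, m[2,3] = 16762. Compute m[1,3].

13311

m[1,3] = min over k∈[1,2] of m[1,k]+m[k+1,3]+p_{0}·p_k·p_{3}.
k=1: 0 + 16762 + 9·34·17 = 21964; k=2: 8874 + 0 + 9·29·17 = 13311.
Minimum: 13311 at k=2.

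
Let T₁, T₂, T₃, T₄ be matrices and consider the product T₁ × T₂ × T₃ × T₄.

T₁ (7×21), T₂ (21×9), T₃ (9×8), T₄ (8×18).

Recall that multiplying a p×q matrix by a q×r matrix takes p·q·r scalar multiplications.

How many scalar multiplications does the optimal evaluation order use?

2835

Adjacent pairs: T₁T₂ = 7·21·9 = 1323; T₂T₃ = 21·9·8 = 1512; T₃T₄ = 9·8·18 = 1296.
Length 3: T₁..T₃: k=1: 0+1512+7·21·8=2688; k=2: 1323+0+7·9·8=1827 → min 1827 | T₂..T₄: k=2: 0+1296+21·9·18=4698; k=3: 1512+0+21·8·18=4536 → min 4536.
Length 4: T₁..T₄: k=1: 0+4536+7·21·18=7182; k=2: 1323+1296+7·9·18=3753; k=3: 1827+0+7·8·18=2835 → min 2835.
Optimal order: (((T₁ × T₂) × T₃) × T₄) with cost 2835.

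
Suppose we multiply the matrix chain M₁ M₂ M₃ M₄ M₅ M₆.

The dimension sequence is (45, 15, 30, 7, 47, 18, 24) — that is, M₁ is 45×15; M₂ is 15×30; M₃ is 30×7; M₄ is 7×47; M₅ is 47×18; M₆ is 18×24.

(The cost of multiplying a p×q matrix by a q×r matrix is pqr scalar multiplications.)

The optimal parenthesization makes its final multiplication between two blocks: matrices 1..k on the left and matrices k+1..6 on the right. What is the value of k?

Adjacent pairs: M₁M₂ = 45·15·30 = 20250; M₂M₃ = 15·30·7 = 3150; M₃M₄ = 30·7·47 = 9870; M₄M₅ = 7·47·18 = 5922; M₅M₆ = 47·18·24 = 20304.
Length 3: M₁..M₃: k=1: 0+3150+45·15·7=7875; k=2: 20250+0+45·30·7=29700 → min 7875 | M₂..M₄: k=2: 0+9870+15·30·47=31020; k=3: 3150+0+15·7·47=8085 → min 8085 | M₃..M₅: k=3: 0+5922+30·7·18=9702; k=4: 9870+0+30·47·18=35250 → min 9702 | M₄..M₆: k=4: 0+20304+7·47·24=28200; k=5: 5922+0+7·18·24=8946 → min 8946.
Length 4: M₁..M₄: k=1: 0+8085+45·15·47=39810; k=2: 20250+9870+45·30·47=93570; k=3: 7875+0+45·7·47=22680 → min 22680 | M₂..M₅: k=2: 0+9702+15·30·18=17802; k=3: 3150+5922+15·7·18=10962; k=4: 8085+0+15·47·18=20775 → min 10962 | M₃..M₆: k=3: 0+8946+30·7·24=13986; k=4: 9870+20304+30·47·24=64014; k=5: 9702+0+30·18·24=22662 → min 13986.
Length 5: M₁..M₅: k=1: 0+10962+45·15·18=23112; k=2: 20250+9702+45·30·18=54252; k=3: 7875+5922+45·7·18=19467; k=4: 22680+0+45·47·18=60750 → min 19467 | M₂..M₆: k=2: 0+13986+15·30·24=24786; k=3: 3150+8946+15·7·24=14616; k=4: 8085+20304+15·47·24=45309; k=5: 10962+0+15·18·24=17442 → min 14616.
Top-level splits: k=1: (M₁..M₁)·(M₂..M₆) → 0+14616+45·15·24 = 30816; k=2: (M₁..M₂)·(M₃..M₆) → 20250+13986+45·30·24 = 66636; k=3: (M₁..M₃)·(M₄..M₆) → 7875+8946+45·7·24 = 24381; k=4: (M₁..M₄)·(M₅..M₆) → 22680+20304+45·47·24 = 93744; k=5: (M₁..M₅)·(M₆..M₆) → 19467+0+45·18·24 = 38907.
Best split is after M₃, i.e. k = 3.

3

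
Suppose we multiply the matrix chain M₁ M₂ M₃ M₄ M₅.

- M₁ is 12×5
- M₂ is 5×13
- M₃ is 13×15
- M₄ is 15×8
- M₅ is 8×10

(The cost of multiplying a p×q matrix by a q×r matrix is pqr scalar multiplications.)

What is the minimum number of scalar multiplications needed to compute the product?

2575

Adjacent pairs: M₁M₂ = 12·5·13 = 780; M₂M₃ = 5·13·15 = 975; M₃M₄ = 13·15·8 = 1560; M₄M₅ = 15·8·10 = 1200.
Length 3: M₁..M₃: k=1: 0+975+12·5·15=1875; k=2: 780+0+12·13·15=3120 → min 1875 | M₂..M₄: k=2: 0+1560+5·13·8=2080; k=3: 975+0+5·15·8=1575 → min 1575 | M₃..M₅: k=3: 0+1200+13·15·10=3150; k=4: 1560+0+13·8·10=2600 → min 2600.
Length 4: M₁..M₄: k=1: 0+1575+12·5·8=2055; k=2: 780+1560+12·13·8=3588; k=3: 1875+0+12·15·8=3315 → min 2055 | M₂..M₅: k=2: 0+2600+5·13·10=3250; k=3: 975+1200+5·15·10=2925; k=4: 1575+0+5·8·10=1975 → min 1975.
Length 5: M₁..M₅: k=1: 0+1975+12·5·10=2575; k=2: 780+2600+12·13·10=4940; k=3: 1875+1200+12·15·10=4875; k=4: 2055+0+12·8·10=3015 → min 2575.
Optimal order: (M₁ (((M₂ M₃) M₄) M₅)) with cost 2575.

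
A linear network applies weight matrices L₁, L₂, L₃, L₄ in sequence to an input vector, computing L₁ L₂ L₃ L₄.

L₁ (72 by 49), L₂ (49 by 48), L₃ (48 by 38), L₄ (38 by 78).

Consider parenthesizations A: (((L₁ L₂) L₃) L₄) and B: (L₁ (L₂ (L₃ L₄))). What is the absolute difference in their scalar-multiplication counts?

86832

Order A = (((L₁ L₂) L₃) L₄): (L₁ L₂): 72×49 by 49×48 → 72×48, cost 72·49·48 = 169344; ((L₁ L₂) L₃): 72×48 by 48×38 → 72×38, cost 72·48·38 = 131328; cumulative 300672; (((L₁ L₂) L₃) L₄): 72×38 by 38×78 → 72×78, cost 72·38·78 = 213408; cumulative 514080. Total 514080.
Order B = (L₁ (L₂ (L₃ L₄))): (L₃ L₄): 48×38 by 38×78 → 48×78, cost 48·38·78 = 142272; (L₂ (L₃ L₄)): 49×48 by 48×78 → 49×78, cost 49·48·78 = 183456; cumulative 325728; (L₁ (L₂ (L₃ L₄))): 72×49 by 49×78 → 72×78, cost 72·49·78 = 275184; cumulative 600912. Total 600912.
Difference: |514080 − 600912| = 86832.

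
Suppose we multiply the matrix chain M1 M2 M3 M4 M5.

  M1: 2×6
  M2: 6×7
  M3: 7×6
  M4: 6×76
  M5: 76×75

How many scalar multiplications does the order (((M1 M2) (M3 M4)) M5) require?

15740

(M1 M2): 2×6 by 6×7 → 2×7, cost 2·6·7 = 84
(M3 M4): 7×6 by 6×76 → 7×76, cost 7·6·76 = 3192
((M1 M2) (M3 M4)): 2×7 by 7×76 → 2×76, cost 2·7·76 = 1064; cumulative 4340
(((M1 M2) (M3 M4)) M5): 2×76 by 76×75 → 2×75, cost 2·76·75 = 11400; cumulative 15740
Total: 15740 scalar multiplications.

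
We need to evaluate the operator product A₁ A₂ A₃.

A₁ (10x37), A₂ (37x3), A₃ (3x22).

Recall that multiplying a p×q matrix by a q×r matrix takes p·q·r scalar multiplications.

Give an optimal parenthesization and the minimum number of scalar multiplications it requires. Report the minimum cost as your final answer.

1770

(A₁ (A₂ A₃)): cost 10582.
((A₁ A₂) A₃): cost 1770.
Optimal: ((A₁ A₂) A₃) with cost 1770.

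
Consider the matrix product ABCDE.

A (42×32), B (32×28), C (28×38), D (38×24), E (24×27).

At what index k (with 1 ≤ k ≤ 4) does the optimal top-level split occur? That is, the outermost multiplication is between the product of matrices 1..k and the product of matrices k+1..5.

Adjacent pairs: AB = 42·32·28 = 37632; BC = 32·28·38 = 34048; CD = 28·38·24 = 25536; DE = 38·24·27 = 24624.
Length 3: A..C: k=1: 0+34048+42·32·38=85120; k=2: 37632+0+42·28·38=82320 → min 82320 | B..D: k=2: 0+25536+32·28·24=47040; k=3: 34048+0+32·38·24=63232 → min 47040 | C..E: k=3: 0+24624+28·38·27=53352; k=4: 25536+0+28·24·27=43680 → min 43680.
Length 4: A..D: k=1: 0+47040+42·32·24=79296; k=2: 37632+25536+42·28·24=91392; k=3: 82320+0+42·38·24=120624 → min 79296 | B..E: k=2: 0+43680+32·28·27=67872; k=3: 34048+24624+32·38·27=91504; k=4: 47040+0+32·24·27=67776 → min 67776.
Top-level splits: k=1: (A..A)·(B..E) → 0+67776+42·32·27 = 104064; k=2: (A..B)·(C..E) → 37632+43680+42·28·27 = 113064; k=3: (A..C)·(D..E) → 82320+24624+42·38·27 = 150036; k=4: (A..D)·(E..E) → 79296+0+42·24·27 = 106512.
Best split is after A, i.e. k = 1.

1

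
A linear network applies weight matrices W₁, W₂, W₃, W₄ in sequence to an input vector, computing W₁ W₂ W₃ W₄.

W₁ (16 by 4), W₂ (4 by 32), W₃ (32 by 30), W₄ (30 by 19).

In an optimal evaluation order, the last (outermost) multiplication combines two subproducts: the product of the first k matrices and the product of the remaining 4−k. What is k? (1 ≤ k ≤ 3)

1

Adjacent pairs: W₁W₂ = 16·4·32 = 2048; W₂W₃ = 4·32·30 = 3840; W₃W₄ = 32·30·19 = 18240.
Length 3: W₁..W₃: k=1: 0+3840+16·4·30=5760; k=2: 2048+0+16·32·30=17408 → min 5760 | W₂..W₄: k=2: 0+18240+4·32·19=20672; k=3: 3840+0+4·30·19=6120 → min 6120.
Top-level splits: k=1: (W₁..W₁)·(W₂..W₄) → 0+6120+16·4·19 = 7336; k=2: (W₁..W₂)·(W₃..W₄) → 2048+18240+16·32·19 = 30016; k=3: (W₁..W₃)·(W₄..W₄) → 5760+0+16·30·19 = 14880.
Best split is after W₁, i.e. k = 1.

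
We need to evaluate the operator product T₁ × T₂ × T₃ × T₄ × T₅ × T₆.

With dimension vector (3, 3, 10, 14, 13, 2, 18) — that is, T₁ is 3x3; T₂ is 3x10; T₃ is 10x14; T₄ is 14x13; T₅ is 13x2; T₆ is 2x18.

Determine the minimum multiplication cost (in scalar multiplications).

830

Adjacent pairs: T₁T₂ = 3·3·10 = 90; T₂T₃ = 3·10·14 = 420; T₃T₄ = 10·14·13 = 1820; T₄T₅ = 14·13·2 = 364; T₅T₆ = 13·2·18 = 468.
Length 3: T₁..T₃: k=1: 0+420+3·3·14=546; k=2: 90+0+3·10·14=510 → min 510 | T₂..T₄: k=2: 0+1820+3·10·13=2210; k=3: 420+0+3·14·13=966 → min 966 | T₃..T₅: k=3: 0+364+10·14·2=644; k=4: 1820+0+10·13·2=2080 → min 644 | T₄..T₆: k=4: 0+468+14·13·18=3744; k=5: 364+0+14·2·18=868 → min 868.
Length 4: T₁..T₄: k=1: 0+966+3·3·13=1083; k=2: 90+1820+3·10·13=2300; k=3: 510+0+3·14·13=1056 → min 1056 | T₂..T₅: k=2: 0+644+3·10·2=704; k=3: 420+364+3·14·2=868; k=4: 966+0+3·13·2=1044 → min 704 | T₃..T₆: k=3: 0+868+10·14·18=3388; k=4: 1820+468+10·13·18=4628; k=5: 644+0+10·2·18=1004 → min 1004.
Length 5: T₁..T₅: k=1: 0+704+3·3·2=722; k=2: 90+644+3·10·2=794; k=3: 510+364+3·14·2=958; k=4: 1056+0+3·13·2=1134 → min 722 | T₂..T₆: k=2: 0+1004+3·10·18=1544; k=3: 420+868+3·14·18=2044; k=4: 966+468+3·13·18=2136; k=5: 704+0+3·2·18=812 → min 812.
Length 6: T₁..T₆: k=1: 0+812+3·3·18=974; k=2: 90+1004+3·10·18=1634; k=3: 510+868+3·14·18=2134; k=4: 1056+468+3·13·18=2226; k=5: 722+0+3·2·18=830 → min 830.
Optimal order: ((T₁ × (T₂ × (T₃ × (T₄ × T₅)))) × T₆) with cost 830.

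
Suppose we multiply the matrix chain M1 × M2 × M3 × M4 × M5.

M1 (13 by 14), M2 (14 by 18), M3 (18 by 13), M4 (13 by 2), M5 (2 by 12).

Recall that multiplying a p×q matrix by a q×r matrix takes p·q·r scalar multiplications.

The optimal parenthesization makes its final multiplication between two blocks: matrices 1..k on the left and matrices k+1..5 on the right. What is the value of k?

Adjacent pairs: M1M2 = 13·14·18 = 3276; M2M3 = 14·18·13 = 3276; M3M4 = 18·13·2 = 468; M4M5 = 13·2·12 = 312.
Length 3: M1..M3: k=1: 0+3276+13·14·13=5642; k=2: 3276+0+13·18·13=6318 → min 5642 | M2..M4: k=2: 0+468+14·18·2=972; k=3: 3276+0+14·13·2=3640 → min 972 | M3..M5: k=3: 0+312+18·13·12=3120; k=4: 468+0+18·2·12=900 → min 900.
Length 4: M1..M4: k=1: 0+972+13·14·2=1336; k=2: 3276+468+13·18·2=4212; k=3: 5642+0+13·13·2=5980 → min 1336 | M2..M5: k=2: 0+900+14·18·12=3924; k=3: 3276+312+14·13·12=5772; k=4: 972+0+14·2·12=1308 → min 1308.
Top-level splits: k=1: (M1..M1)·(M2..M5) → 0+1308+13·14·12 = 3492; k=2: (M1..M2)·(M3..M5) → 3276+900+13·18·12 = 6984; k=3: (M1..M3)·(M4..M5) → 5642+312+13·13·12 = 7982; k=4: (M1..M4)·(M5..M5) → 1336+0+13·2·12 = 1648.
Best split is after M4, i.e. k = 4.

4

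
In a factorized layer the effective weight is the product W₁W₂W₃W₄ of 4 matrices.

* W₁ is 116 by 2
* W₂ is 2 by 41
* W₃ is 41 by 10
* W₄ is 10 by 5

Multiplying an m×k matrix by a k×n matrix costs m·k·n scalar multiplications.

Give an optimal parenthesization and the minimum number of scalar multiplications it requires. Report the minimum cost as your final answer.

2080

Adjacent pairs: W₁W₂ = 116·2·41 = 9512; W₂W₃ = 2·41·10 = 820; W₃W₄ = 41·10·5 = 2050.
Length 3: W₁..W₃: k=1: 0+820+116·2·10=3140; k=2: 9512+0+116·41·10=57072 → min 3140 | W₂..W₄: k=2: 0+2050+2·41·5=2460; k=3: 820+0+2·10·5=920 → min 920.
Length 4: W₁..W₄: k=1: 0+920+116·2·5=2080; k=2: 9512+2050+116·41·5=35342; k=3: 3140+0+116·10·5=8940 → min 2080.
Optimal parenthesization: (W₁((W₂W₃)W₄)) with cost 2080.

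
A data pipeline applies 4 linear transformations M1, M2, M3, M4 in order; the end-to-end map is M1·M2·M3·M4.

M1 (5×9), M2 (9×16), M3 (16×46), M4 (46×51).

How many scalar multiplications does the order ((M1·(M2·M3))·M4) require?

(M2·M3): 9×16 by 16×46 → 9×46, cost 9·16·46 = 6624
(M1·(M2·M3)): 5×9 by 9×46 → 5×46, cost 5·9·46 = 2070; cumulative 8694
((M1·(M2·M3))·M4): 5×46 by 46×51 → 5×51, cost 5·46·51 = 11730; cumulative 20424
Total: 20424 scalar multiplications.

20424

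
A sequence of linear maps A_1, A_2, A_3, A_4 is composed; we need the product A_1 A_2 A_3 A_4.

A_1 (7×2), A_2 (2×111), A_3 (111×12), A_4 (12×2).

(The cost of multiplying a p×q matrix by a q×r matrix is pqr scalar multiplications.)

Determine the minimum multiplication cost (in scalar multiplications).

Adjacent pairs: A_1A_2 = 7·2·111 = 1554; A_2A_3 = 2·111·12 = 2664; A_3A_4 = 111·12·2 = 2664.
Length 3: A_1..A_3: k=1: 0+2664+7·2·12=2832; k=2: 1554+0+7·111·12=10878 → min 2832 | A_2..A_4: k=2: 0+2664+2·111·2=3108; k=3: 2664+0+2·12·2=2712 → min 2712.
Length 4: A_1..A_4: k=1: 0+2712+7·2·2=2740; k=2: 1554+2664+7·111·2=5772; k=3: 2832+0+7·12·2=3000 → min 2740.
Optimal order: (A_1 ((A_2 A_3) A_4)) with cost 2740.

2740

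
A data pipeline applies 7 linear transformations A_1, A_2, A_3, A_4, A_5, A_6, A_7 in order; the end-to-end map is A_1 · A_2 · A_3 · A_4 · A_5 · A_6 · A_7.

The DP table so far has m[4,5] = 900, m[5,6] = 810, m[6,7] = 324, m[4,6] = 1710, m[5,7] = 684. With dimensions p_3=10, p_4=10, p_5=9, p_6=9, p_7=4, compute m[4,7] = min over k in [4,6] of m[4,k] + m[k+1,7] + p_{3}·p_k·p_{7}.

1084

m[4,7] = min over k∈[4,6] of m[4,k]+m[k+1,7]+p_{3}·p_k·p_{7}.
k=4: 0 + 684 + 10·10·4 = 1084; k=5: 900 + 324 + 10·9·4 = 1584; k=6: 1710 + 0 + 10·9·4 = 2070.
Minimum: 1084 at k=4.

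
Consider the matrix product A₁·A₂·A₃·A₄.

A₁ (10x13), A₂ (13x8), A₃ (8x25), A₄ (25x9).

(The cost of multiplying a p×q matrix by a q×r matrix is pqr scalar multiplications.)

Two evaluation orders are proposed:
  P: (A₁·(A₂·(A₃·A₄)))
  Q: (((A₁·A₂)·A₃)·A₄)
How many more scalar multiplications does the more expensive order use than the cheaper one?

1384

Order P = (A₁·(A₂·(A₃·A₄))): (A₃·A₄): 8×25 by 25×9 → 8×9, cost 8·25·9 = 1800; (A₂·(A₃·A₄)): 13×8 by 8×9 → 13×9, cost 13·8·9 = 936; cumulative 2736; (A₁·(A₂·(A₃·A₄))): 10×13 by 13×9 → 10×9, cost 10·13·9 = 1170; cumulative 3906. Total 3906.
Order Q = (((A₁·A₂)·A₃)·A₄): (A₁·A₂): 10×13 by 13×8 → 10×8, cost 10·13·8 = 1040; ((A₁·A₂)·A₃): 10×8 by 8×25 → 10×25, cost 10·8·25 = 2000; cumulative 3040; (((A₁·A₂)·A₃)·A₄): 10×25 by 25×9 → 10×9, cost 10·25·9 = 2250; cumulative 5290. Total 5290.
Difference: |3906 − 5290| = 1384.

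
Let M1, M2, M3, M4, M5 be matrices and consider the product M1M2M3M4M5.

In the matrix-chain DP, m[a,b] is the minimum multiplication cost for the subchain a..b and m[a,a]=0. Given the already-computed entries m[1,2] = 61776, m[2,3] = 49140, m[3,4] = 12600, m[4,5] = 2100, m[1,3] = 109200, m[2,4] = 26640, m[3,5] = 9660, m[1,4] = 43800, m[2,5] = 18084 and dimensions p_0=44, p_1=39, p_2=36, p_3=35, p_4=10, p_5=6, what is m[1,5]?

28380

m[1,5] = min over k∈[1,4] of m[1,k]+m[k+1,5]+p_{0}·p_k·p_{5}.
k=1: 0 + 18084 + 44·39·6 = 28380; k=2: 61776 + 9660 + 44·36·6 = 80940; k=3: 109200 + 2100 + 44·35·6 = 120540; k=4: 43800 + 0 + 44·10·6 = 46440.
Minimum: 28380 at k=1.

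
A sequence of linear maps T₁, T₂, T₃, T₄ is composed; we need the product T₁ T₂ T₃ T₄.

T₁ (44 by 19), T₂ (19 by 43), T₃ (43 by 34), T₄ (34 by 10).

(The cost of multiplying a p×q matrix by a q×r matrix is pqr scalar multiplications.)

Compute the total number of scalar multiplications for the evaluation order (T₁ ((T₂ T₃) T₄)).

(T₂ T₃): 19×43 by 43×34 → 19×34, cost 19·43·34 = 27778
((T₂ T₃) T₄): 19×34 by 34×10 → 19×10, cost 19·34·10 = 6460; cumulative 34238
(T₁ ((T₂ T₃) T₄)): 44×19 by 19×10 → 44×10, cost 44·19·10 = 8360; cumulative 42598
Total: 42598 scalar multiplications.

42598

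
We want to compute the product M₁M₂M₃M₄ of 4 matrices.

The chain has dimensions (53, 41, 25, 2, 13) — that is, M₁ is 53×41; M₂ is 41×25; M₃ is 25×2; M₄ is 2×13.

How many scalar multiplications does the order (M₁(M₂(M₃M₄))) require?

42224

(M₃M₄): 25×2 by 2×13 → 25×13, cost 25·2·13 = 650
(M₂(M₃M₄)): 41×25 by 25×13 → 41×13, cost 41·25·13 = 13325; cumulative 13975
(M₁(M₂(M₃M₄))): 53×41 by 41×13 → 53×13, cost 53·41·13 = 28249; cumulative 42224
Total: 42224 scalar multiplications.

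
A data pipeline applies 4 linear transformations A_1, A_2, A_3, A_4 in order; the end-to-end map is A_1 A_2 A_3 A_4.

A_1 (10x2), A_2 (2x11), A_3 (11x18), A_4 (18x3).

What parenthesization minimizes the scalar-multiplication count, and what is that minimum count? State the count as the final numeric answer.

Adjacent pairs: A_1A_2 = 10·2·11 = 220; A_2A_3 = 2·11·18 = 396; A_3A_4 = 11·18·3 = 594.
Length 3: A_1..A_3: k=1: 0+396+10·2·18=756; k=2: 220+0+10·11·18=2200 → min 756 | A_2..A_4: k=2: 0+594+2·11·3=660; k=3: 396+0+2·18·3=504 → min 504.
Length 4: A_1..A_4: k=1: 0+504+10·2·3=564; k=2: 220+594+10·11·3=1144; k=3: 756+0+10·18·3=1296 → min 564.
Optimal parenthesization: (A_1 ((A_2 A_3) A_4)) with cost 564.

564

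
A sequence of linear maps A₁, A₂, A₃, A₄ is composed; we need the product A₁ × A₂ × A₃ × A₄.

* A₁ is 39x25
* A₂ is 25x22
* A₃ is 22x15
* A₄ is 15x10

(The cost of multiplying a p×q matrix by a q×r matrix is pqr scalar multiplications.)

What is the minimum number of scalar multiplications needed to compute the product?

18550

Adjacent pairs: A₁A₂ = 39·25·22 = 21450; A₂A₃ = 25·22·15 = 8250; A₃A₄ = 22·15·10 = 3300.
Length 3: A₁..A₃: k=1: 0+8250+39·25·15=22875; k=2: 21450+0+39·22·15=34320 → min 22875 | A₂..A₄: k=2: 0+3300+25·22·10=8800; k=3: 8250+0+25·15·10=12000 → min 8800.
Length 4: A₁..A₄: k=1: 0+8800+39·25·10=18550; k=2: 21450+3300+39·22·10=33330; k=3: 22875+0+39·15·10=28725 → min 18550.
Optimal order: (A₁ × (A₂ × (A₃ × A₄))) with cost 18550.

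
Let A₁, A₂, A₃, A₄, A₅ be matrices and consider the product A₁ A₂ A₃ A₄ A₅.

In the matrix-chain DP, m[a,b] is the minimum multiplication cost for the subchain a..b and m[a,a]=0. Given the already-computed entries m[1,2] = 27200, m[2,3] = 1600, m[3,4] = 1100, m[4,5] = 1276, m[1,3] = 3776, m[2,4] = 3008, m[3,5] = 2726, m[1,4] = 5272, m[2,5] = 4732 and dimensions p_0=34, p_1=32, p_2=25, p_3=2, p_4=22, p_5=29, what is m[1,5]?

7024

m[1,5] = min over k∈[1,4] of m[1,k]+m[k+1,5]+p_{0}·p_k·p_{5}.
k=1: 0 + 4732 + 34·32·29 = 36284; k=2: 27200 + 2726 + 34·25·29 = 54576; k=3: 3776 + 1276 + 34·2·29 = 7024; k=4: 5272 + 0 + 34·22·29 = 26964.
Minimum: 7024 at k=3.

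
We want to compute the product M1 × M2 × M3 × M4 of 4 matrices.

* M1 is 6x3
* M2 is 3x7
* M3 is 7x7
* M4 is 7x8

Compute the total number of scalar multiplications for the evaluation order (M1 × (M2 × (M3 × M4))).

704

(M3 × M4): 7×7 by 7×8 → 7×8, cost 7·7·8 = 392
(M2 × (M3 × M4)): 3×7 by 7×8 → 3×8, cost 3·7·8 = 168; cumulative 560
(M1 × (M2 × (M3 × M4))): 6×3 by 3×8 → 6×8, cost 6·3·8 = 144; cumulative 704
Total: 704 scalar multiplications.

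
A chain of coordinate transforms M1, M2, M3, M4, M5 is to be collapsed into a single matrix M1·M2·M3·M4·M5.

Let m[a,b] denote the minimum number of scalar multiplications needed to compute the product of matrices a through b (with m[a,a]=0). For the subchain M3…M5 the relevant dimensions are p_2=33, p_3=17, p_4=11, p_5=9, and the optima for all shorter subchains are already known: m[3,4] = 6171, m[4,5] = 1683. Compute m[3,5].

6732

m[3,5] = min over k∈[3,4] of m[3,k]+m[k+1,5]+p_{2}·p_k·p_{5}.
k=3: 0 + 1683 + 33·17·9 = 6732; k=4: 6171 + 0 + 33·11·9 = 9438.
Minimum: 6732 at k=3.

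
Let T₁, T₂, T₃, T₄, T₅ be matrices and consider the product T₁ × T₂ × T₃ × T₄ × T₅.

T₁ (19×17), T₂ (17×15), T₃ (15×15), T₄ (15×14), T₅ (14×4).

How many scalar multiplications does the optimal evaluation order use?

4052

Adjacent pairs: T₁T₂ = 19·17·15 = 4845; T₂T₃ = 17·15·15 = 3825; T₃T₄ = 15·15·14 = 3150; T₄T₅ = 15·14·4 = 840.
Length 3: T₁..T₃: k=1: 0+3825+19·17·15=8670; k=2: 4845+0+19·15·15=9120 → min 8670 | T₂..T₄: k=2: 0+3150+17·15·14=6720; k=3: 3825+0+17·15·14=7395 → min 6720 | T₃..T₅: k=3: 0+840+15·15·4=1740; k=4: 3150+0+15·14·4=3990 → min 1740.
Length 4: T₁..T₄: k=1: 0+6720+19·17·14=11242; k=2: 4845+3150+19·15·14=11985; k=3: 8670+0+19·15·14=12660 → min 11242 | T₂..T₅: k=2: 0+1740+17·15·4=2760; k=3: 3825+840+17·15·4=5685; k=4: 6720+0+17·14·4=7672 → min 2760.
Length 5: T₁..T₅: k=1: 0+2760+19·17·4=4052; k=2: 4845+1740+19·15·4=7725; k=3: 8670+840+19·15·4=10650; k=4: 11242+0+19·14·4=12306 → min 4052.
Optimal order: (T₁ × (T₂ × (T₃ × (T₄ × T₅)))) with cost 4052.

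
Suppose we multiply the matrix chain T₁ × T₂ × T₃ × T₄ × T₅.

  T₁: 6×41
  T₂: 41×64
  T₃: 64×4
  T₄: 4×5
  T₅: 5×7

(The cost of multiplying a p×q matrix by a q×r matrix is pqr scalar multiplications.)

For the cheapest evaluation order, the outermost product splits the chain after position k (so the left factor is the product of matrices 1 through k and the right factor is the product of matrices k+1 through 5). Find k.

3

Adjacent pairs: T₁T₂ = 6·41·64 = 15744; T₂T₃ = 41·64·4 = 10496; T₃T₄ = 64·4·5 = 1280; T₄T₅ = 4·5·7 = 140.
Length 3: T₁..T₃: k=1: 0+10496+6·41·4=11480; k=2: 15744+0+6·64·4=17280 → min 11480 | T₂..T₄: k=2: 0+1280+41·64·5=14400; k=3: 10496+0+41·4·5=11316 → min 11316 | T₃..T₅: k=3: 0+140+64·4·7=1932; k=4: 1280+0+64·5·7=3520 → min 1932.
Length 4: T₁..T₄: k=1: 0+11316+6·41·5=12546; k=2: 15744+1280+6·64·5=18944; k=3: 11480+0+6·4·5=11600 → min 11600 | T₂..T₅: k=2: 0+1932+41·64·7=20300; k=3: 10496+140+41·4·7=11784; k=4: 11316+0+41·5·7=12751 → min 11784.
Top-level splits: k=1: (T₁..T₁)·(T₂..T₅) → 0+11784+6·41·7 = 13506; k=2: (T₁..T₂)·(T₃..T₅) → 15744+1932+6·64·7 = 20364; k=3: (T₁..T₃)·(T₄..T₅) → 11480+140+6·4·7 = 11788; k=4: (T₁..T₄)·(T₅..T₅) → 11600+0+6·5·7 = 11810.
Best split is after T₃, i.e. k = 3.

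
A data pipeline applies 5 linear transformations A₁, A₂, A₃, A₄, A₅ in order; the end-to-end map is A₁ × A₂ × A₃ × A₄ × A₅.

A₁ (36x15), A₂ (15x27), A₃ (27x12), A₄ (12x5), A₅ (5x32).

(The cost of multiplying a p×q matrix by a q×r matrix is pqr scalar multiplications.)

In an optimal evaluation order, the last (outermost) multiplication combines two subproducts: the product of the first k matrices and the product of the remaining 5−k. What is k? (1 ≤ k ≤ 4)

4

Adjacent pairs: A₁A₂ = 36·15·27 = 14580; A₂A₃ = 15·27·12 = 4860; A₃A₄ = 27·12·5 = 1620; A₄A₅ = 12·5·32 = 1920.
Length 3: A₁..A₃: k=1: 0+4860+36·15·12=11340; k=2: 14580+0+36·27·12=26244 → min 11340 | A₂..A₄: k=2: 0+1620+15·27·5=3645; k=3: 4860+0+15·12·5=5760 → min 3645 | A₃..A₅: k=3: 0+1920+27·12·32=12288; k=4: 1620+0+27·5·32=5940 → min 5940.
Length 4: A₁..A₄: k=1: 0+3645+36·15·5=6345; k=2: 14580+1620+36·27·5=21060; k=3: 11340+0+36·12·5=13500 → min 6345 | A₂..A₅: k=2: 0+5940+15·27·32=18900; k=3: 4860+1920+15·12·32=12540; k=4: 3645+0+15·5·32=6045 → min 6045.
Top-level splits: k=1: (A₁..A₁)·(A₂..A₅) → 0+6045+36·15·32 = 23325; k=2: (A₁..A₂)·(A₃..A₅) → 14580+5940+36·27·32 = 51624; k=3: (A₁..A₃)·(A₄..A₅) → 11340+1920+36·12·32 = 27084; k=4: (A₁..A₄)·(A₅..A₅) → 6345+0+36·5·32 = 12105.
Best split is after A₄, i.e. k = 4.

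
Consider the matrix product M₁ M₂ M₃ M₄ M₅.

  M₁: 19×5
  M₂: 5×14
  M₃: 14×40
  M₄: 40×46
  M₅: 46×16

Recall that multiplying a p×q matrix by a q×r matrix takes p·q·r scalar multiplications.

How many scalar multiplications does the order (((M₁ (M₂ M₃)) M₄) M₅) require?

55544

(M₂ M₃): 5×14 by 14×40 → 5×40, cost 5·14·40 = 2800
(M₁ (M₂ M₃)): 19×5 by 5×40 → 19×40, cost 19·5·40 = 3800; cumulative 6600
((M₁ (M₂ M₃)) M₄): 19×40 by 40×46 → 19×46, cost 19·40·46 = 34960; cumulative 41560
(((M₁ (M₂ M₃)) M₄) M₅): 19×46 by 46×16 → 19×16, cost 19·46·16 = 13984; cumulative 55544
Total: 55544 scalar multiplications.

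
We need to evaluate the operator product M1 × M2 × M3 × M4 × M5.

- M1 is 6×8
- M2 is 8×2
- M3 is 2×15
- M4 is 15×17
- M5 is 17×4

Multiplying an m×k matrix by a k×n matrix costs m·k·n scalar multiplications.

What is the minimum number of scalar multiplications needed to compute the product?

Adjacent pairs: M1M2 = 6·8·2 = 96; M2M3 = 8·2·15 = 240; M3M4 = 2·15·17 = 510; M4M5 = 15·17·4 = 1020.
Length 3: M1..M3: k=1: 0+240+6·8·15=960; k=2: 96+0+6·2·15=276 → min 276 | M2..M4: k=2: 0+510+8·2·17=782; k=3: 240+0+8·15·17=2280 → min 782 | M3..M5: k=3: 0+1020+2·15·4=1140; k=4: 510+0+2·17·4=646 → min 646.
Length 4: M1..M4: k=1: 0+782+6·8·17=1598; k=2: 96+510+6·2·17=810; k=3: 276+0+6·15·17=1806 → min 810 | M2..M5: k=2: 0+646+8·2·4=710; k=3: 240+1020+8·15·4=1740; k=4: 782+0+8·17·4=1326 → min 710.
Length 5: M1..M5: k=1: 0+710+6·8·4=902; k=2: 96+646+6·2·4=790; k=3: 276+1020+6·15·4=1656; k=4: 810+0+6·17·4=1218 → min 790.
Optimal order: ((M1 × M2) × ((M3 × M4) × M5)) with cost 790.

790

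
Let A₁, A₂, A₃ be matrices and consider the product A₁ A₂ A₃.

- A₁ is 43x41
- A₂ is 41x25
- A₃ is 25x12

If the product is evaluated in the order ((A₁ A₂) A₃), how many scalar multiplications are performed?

56975

(A₁ A₂): 43×41 by 41×25 → 43×25, cost 43·41·25 = 44075
((A₁ A₂) A₃): 43×25 by 25×12 → 43×12, cost 43·25·12 = 12900; cumulative 56975
Total: 56975 scalar multiplications.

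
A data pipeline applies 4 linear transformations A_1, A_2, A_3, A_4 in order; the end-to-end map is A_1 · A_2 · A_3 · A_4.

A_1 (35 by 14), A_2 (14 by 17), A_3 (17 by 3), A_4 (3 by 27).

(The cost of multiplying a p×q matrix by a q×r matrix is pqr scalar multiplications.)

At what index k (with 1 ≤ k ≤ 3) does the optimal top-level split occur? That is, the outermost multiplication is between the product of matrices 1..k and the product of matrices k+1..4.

3

Adjacent pairs: A_1A_2 = 35·14·17 = 8330; A_2A_3 = 14·17·3 = 714; A_3A_4 = 17·3·27 = 1377.
Length 3: A_1..A_3: k=1: 0+714+35·14·3=2184; k=2: 8330+0+35·17·3=10115 → min 2184 | A_2..A_4: k=2: 0+1377+14·17·27=7803; k=3: 714+0+14·3·27=1848 → min 1848.
Top-level splits: k=1: (A_1..A_1)·(A_2..A_4) → 0+1848+35·14·27 = 15078; k=2: (A_1..A_2)·(A_3..A_4) → 8330+1377+35·17·27 = 25772; k=3: (A_1..A_3)·(A_4..A_4) → 2184+0+35·3·27 = 5019.
Best split is after A_3, i.e. k = 3.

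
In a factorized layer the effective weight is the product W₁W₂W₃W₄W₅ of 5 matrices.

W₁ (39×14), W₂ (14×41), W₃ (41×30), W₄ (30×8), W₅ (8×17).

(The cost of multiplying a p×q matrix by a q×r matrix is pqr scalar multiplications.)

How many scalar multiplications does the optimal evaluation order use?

24104

Adjacent pairs: W₁W₂ = 39·14·41 = 22386; W₂W₃ = 14·41·30 = 17220; W₃W₄ = 41·30·8 = 9840; W₄W₅ = 30·8·17 = 4080.
Length 3: W₁..W₃: k=1: 0+17220+39·14·30=33600; k=2: 22386+0+39·41·30=70356 → min 33600 | W₂..W₄: k=2: 0+9840+14·41·8=14432; k=3: 17220+0+14·30·8=20580 → min 14432 | W₃..W₅: k=3: 0+4080+41·30·17=24990; k=4: 9840+0+41·8·17=15416 → min 15416.
Length 4: W₁..W₄: k=1: 0+14432+39·14·8=18800; k=2: 22386+9840+39·41·8=45018; k=3: 33600+0+39·30·8=42960 → min 18800 | W₂..W₅: k=2: 0+15416+14·41·17=25174; k=3: 17220+4080+14·30·17=28440; k=4: 14432+0+14·8·17=16336 → min 16336.
Length 5: W₁..W₅: k=1: 0+16336+39·14·17=25618; k=2: 22386+15416+39·41·17=64985; k=3: 33600+4080+39·30·17=57570; k=4: 18800+0+39·8·17=24104 → min 24104.
Optimal order: ((W₁(W₂(W₃W₄)))W₅) with cost 24104.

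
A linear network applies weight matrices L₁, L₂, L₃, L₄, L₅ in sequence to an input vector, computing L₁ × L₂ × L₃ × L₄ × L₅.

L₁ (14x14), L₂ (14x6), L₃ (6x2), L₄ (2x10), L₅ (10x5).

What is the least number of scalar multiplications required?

Adjacent pairs: L₁L₂ = 14·14·6 = 1176; L₂L₃ = 14·6·2 = 168; L₃L₄ = 6·2·10 = 120; L₄L₅ = 2·10·5 = 100.
Length 3: L₁..L₃: k=1: 0+168+14·14·2=560; k=2: 1176+0+14·6·2=1344 → min 560 | L₂..L₄: k=2: 0+120+14·6·10=960; k=3: 168+0+14·2·10=448 → min 448 | L₃..L₅: k=3: 0+100+6·2·5=160; k=4: 120+0+6·10·5=420 → min 160.
Length 4: L₁..L₄: k=1: 0+448+14·14·10=2408; k=2: 1176+120+14·6·10=2136; k=3: 560+0+14·2·10=840 → min 840 | L₂..L₅: k=2: 0+160+14·6·5=580; k=3: 168+100+14·2·5=408; k=4: 448+0+14·10·5=1148 → min 408.
Length 5: L₁..L₅: k=1: 0+408+14·14·5=1388; k=2: 1176+160+14·6·5=1756; k=3: 560+100+14·2·5=800; k=4: 840+0+14·10·5=1540 → min 800.
Optimal order: ((L₁ × (L₂ × L₃)) × (L₄ × L₅)) with cost 800.

800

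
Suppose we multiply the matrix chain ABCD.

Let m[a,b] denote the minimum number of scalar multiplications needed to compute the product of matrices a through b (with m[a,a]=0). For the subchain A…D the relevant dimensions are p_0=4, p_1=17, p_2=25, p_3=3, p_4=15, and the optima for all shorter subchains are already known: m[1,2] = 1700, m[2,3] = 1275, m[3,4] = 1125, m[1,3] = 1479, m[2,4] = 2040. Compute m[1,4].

m[1,4] = min over k∈[1,3] of m[1,k]+m[k+1,4]+p_{0}·p_k·p_{4}.
k=1: 0 + 2040 + 4·17·15 = 3060; k=2: 1700 + 1125 + 4·25·15 = 4325; k=3: 1479 + 0 + 4·3·15 = 1659.
Minimum: 1659 at k=3.

1659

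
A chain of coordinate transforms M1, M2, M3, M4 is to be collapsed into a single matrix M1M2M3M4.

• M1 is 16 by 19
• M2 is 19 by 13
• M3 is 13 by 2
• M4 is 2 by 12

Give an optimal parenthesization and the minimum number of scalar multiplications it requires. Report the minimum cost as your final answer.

1486

Adjacent pairs: M1M2 = 16·19·13 = 3952; M2M3 = 19·13·2 = 494; M3M4 = 13·2·12 = 312.
Length 3: M1..M3: k=1: 0+494+16·19·2=1102; k=2: 3952+0+16·13·2=4368 → min 1102 | M2..M4: k=2: 0+312+19·13·12=3276; k=3: 494+0+19·2·12=950 → min 950.
Length 4: M1..M4: k=1: 0+950+16·19·12=4598; k=2: 3952+312+16·13·12=6760; k=3: 1102+0+16·2·12=1486 → min 1486.
Optimal parenthesization: ((M1(M2M3))M4) with cost 1486.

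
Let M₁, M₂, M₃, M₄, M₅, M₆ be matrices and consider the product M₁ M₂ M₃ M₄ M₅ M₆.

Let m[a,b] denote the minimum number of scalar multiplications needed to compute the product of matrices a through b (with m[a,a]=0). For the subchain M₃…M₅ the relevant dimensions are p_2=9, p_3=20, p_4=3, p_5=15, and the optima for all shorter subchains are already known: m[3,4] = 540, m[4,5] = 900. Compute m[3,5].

945

m[3,5] = min over k∈[3,4] of m[3,k]+m[k+1,5]+p_{2}·p_k·p_{5}.
k=3: 0 + 900 + 9·20·15 = 3600; k=4: 540 + 0 + 9·3·15 = 945.
Minimum: 945 at k=4.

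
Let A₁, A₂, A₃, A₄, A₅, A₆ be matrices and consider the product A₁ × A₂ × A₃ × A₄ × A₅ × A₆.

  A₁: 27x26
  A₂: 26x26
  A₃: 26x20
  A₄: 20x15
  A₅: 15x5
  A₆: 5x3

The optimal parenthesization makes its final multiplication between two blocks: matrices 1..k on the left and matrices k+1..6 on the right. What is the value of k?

1

Adjacent pairs: A₁A₂ = 27·26·26 = 18252; A₂A₃ = 26·26·20 = 13520; A₃A₄ = 26·20·15 = 7800; A₄A₅ = 20·15·5 = 1500; A₅A₆ = 15·5·3 = 225.
Length 3: A₁..A₃: k=1: 0+13520+27·26·20=27560; k=2: 18252+0+27·26·20=32292 → min 27560 | A₂..A₄: k=2: 0+7800+26·26·15=17940; k=3: 13520+0+26·20·15=21320 → min 17940 | A₃..A₅: k=3: 0+1500+26·20·5=4100; k=4: 7800+0+26·15·5=9750 → min 4100 | A₄..A₆: k=4: 0+225+20·15·3=1125; k=5: 1500+0+20·5·3=1800 → min 1125.
Length 4: A₁..A₄: k=1: 0+17940+27·26·15=28470; k=2: 18252+7800+27·26·15=36582; k=3: 27560+0+27·20·15=35660 → min 28470 | A₂..A₅: k=2: 0+4100+26·26·5=7480; k=3: 13520+1500+26·20·5=17620; k=4: 17940+0+26·15·5=19890 → min 7480 | A₃..A₆: k=3: 0+1125+26·20·3=2685; k=4: 7800+225+26·15·3=9195; k=5: 4100+0+26·5·3=4490 → min 2685.
Length 5: A₁..A₅: k=1: 0+7480+27·26·5=10990; k=2: 18252+4100+27·26·5=25862; k=3: 27560+1500+27·20·5=31760; k=4: 28470+0+27·15·5=30495 → min 10990 | A₂..A₆: k=2: 0+2685+26·26·3=4713; k=3: 13520+1125+26·20·3=16205; k=4: 17940+225+26·15·3=19335; k=5: 7480+0+26·5·3=7870 → min 4713.
Top-level splits: k=1: (A₁..A₁)·(A₂..A₆) → 0+4713+27·26·3 = 6819; k=2: (A₁..A₂)·(A₃..A₆) → 18252+2685+27·26·3 = 23043; k=3: (A₁..A₃)·(A₄..A₆) → 27560+1125+27·20·3 = 30305; k=4: (A₁..A₄)·(A₅..A₆) → 28470+225+27·15·3 = 29910; k=5: (A₁..A₅)·(A₆..A₆) → 10990+0+27·5·3 = 11395.
Best split is after A₁, i.e. k = 1.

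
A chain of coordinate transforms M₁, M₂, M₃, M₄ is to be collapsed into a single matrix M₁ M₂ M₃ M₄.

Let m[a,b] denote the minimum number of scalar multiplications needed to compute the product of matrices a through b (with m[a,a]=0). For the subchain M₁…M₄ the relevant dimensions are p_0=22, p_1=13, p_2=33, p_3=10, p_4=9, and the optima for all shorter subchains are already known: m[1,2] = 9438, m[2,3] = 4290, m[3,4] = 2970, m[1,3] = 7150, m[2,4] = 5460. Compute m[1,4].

m[1,4] = min over k∈[1,3] of m[1,k]+m[k+1,4]+p_{0}·p_k·p_{4}.
k=1: 0 + 5460 + 22·13·9 = 8034; k=2: 9438 + 2970 + 22·33·9 = 18942; k=3: 7150 + 0 + 22·10·9 = 9130.
Minimum: 8034 at k=1.

8034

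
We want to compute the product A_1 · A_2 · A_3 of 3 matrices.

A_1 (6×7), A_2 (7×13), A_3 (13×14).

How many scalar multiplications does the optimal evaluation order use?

1638

Order (A_1 · (A_2 · A_3)): (A_2 · A_3): 7×13 by 13×14 → 7×14, cost 7·13·14 = 1274; (A_1 · (A_2 · A_3)): 6×7 by 7×14 → 6×14, cost 6·7·14 = 588; cumulative 1862. Total 1862.
Order ((A_1 · A_2) · A_3): (A_1 · A_2): 6×7 by 7×13 → 6×13, cost 6·7·13 = 546; ((A_1 · A_2) · A_3): 6×13 by 13×14 → 6×14, cost 6·13·14 = 1092; cumulative 1638. Total 1638.
Minimum: 1638.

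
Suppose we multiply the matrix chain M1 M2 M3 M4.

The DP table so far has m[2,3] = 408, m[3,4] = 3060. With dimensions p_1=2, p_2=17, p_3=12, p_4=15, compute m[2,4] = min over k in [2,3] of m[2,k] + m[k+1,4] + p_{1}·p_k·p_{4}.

768

m[2,4] = min over k∈[2,3] of m[2,k]+m[k+1,4]+p_{1}·p_k·p_{4}.
k=2: 0 + 3060 + 2·17·15 = 3570; k=3: 408 + 0 + 2·12·15 = 768.
Minimum: 768 at k=3.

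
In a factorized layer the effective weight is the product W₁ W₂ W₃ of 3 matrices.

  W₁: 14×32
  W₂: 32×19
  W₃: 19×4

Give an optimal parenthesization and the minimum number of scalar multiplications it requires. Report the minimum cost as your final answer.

4224

(W₁ (W₂ W₃)): cost 4224.
((W₁ W₂) W₃): cost 9576.
Optimal: (W₁ (W₂ W₃)) with cost 4224.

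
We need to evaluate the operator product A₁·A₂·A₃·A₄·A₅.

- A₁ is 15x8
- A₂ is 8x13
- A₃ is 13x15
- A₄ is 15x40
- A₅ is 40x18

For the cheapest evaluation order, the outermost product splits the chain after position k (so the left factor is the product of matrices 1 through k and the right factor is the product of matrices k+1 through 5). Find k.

1

Adjacent pairs: A₁A₂ = 15·8·13 = 1560; A₂A₃ = 8·13·15 = 1560; A₃A₄ = 13·15·40 = 7800; A₄A₅ = 15·40·18 = 10800.
Length 3: A₁..A₃: k=1: 0+1560+15·8·15=3360; k=2: 1560+0+15·13·15=4485 → min 3360 | A₂..A₄: k=2: 0+7800+8·13·40=11960; k=3: 1560+0+8·15·40=6360 → min 6360 | A₃..A₅: k=3: 0+10800+13·15·18=14310; k=4: 7800+0+13·40·18=17160 → min 14310.
Length 4: A₁..A₄: k=1: 0+6360+15·8·40=11160; k=2: 1560+7800+15·13·40=17160; k=3: 3360+0+15·15·40=12360 → min 11160 | A₂..A₅: k=2: 0+14310+8·13·18=16182; k=3: 1560+10800+8·15·18=14520; k=4: 6360+0+8·40·18=12120 → min 12120.
Top-level splits: k=1: (A₁..A₁)·(A₂..A₅) → 0+12120+15·8·18 = 14280; k=2: (A₁..A₂)·(A₃..A₅) → 1560+14310+15·13·18 = 19380; k=3: (A₁..A₃)·(A₄..A₅) → 3360+10800+15·15·18 = 18210; k=4: (A₁..A₄)·(A₅..A₅) → 11160+0+15·40·18 = 21960.
Best split is after A₁, i.e. k = 1.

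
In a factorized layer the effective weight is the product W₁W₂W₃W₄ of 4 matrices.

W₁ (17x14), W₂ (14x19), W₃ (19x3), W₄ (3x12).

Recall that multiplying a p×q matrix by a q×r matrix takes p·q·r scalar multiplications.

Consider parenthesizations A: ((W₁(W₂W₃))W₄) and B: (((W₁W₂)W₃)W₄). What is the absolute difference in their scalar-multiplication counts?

3979

Order A = ((W₁(W₂W₃))W₄): (W₂W₃): 14×19 by 19×3 → 14×3, cost 14·19·3 = 798; (W₁(W₂W₃)): 17×14 by 14×3 → 17×3, cost 17·14·3 = 714; cumulative 1512; ((W₁(W₂W₃))W₄): 17×3 by 3×12 → 17×12, cost 17·3·12 = 612; cumulative 2124. Total 2124.
Order B = (((W₁W₂)W₃)W₄): (W₁W₂): 17×14 by 14×19 → 17×19, cost 17·14·19 = 4522; ((W₁W₂)W₃): 17×19 by 19×3 → 17×3, cost 17·19·3 = 969; cumulative 5491; (((W₁W₂)W₃)W₄): 17×3 by 3×12 → 17×12, cost 17·3·12 = 612; cumulative 6103. Total 6103.
Difference: |2124 − 6103| = 3979.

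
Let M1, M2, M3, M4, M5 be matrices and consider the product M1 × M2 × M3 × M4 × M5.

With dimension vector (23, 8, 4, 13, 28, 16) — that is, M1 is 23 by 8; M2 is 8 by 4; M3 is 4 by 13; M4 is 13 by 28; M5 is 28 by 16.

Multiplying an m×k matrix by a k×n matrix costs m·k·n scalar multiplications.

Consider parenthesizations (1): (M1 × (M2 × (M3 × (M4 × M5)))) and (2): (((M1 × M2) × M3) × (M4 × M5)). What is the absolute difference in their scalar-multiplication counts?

Order (1) = (M1 × (M2 × (M3 × (M4 × M5)))): (M4 × M5): 13×28 by 28×16 → 13×16, cost 13·28·16 = 5824; (M3 × (M4 × M5)): 4×13 by 13×16 → 4×16, cost 4·13·16 = 832; cumulative 6656; (M2 × (M3 × (M4 × M5))): 8×4 by 4×16 → 8×16, cost 8·4·16 = 512; cumulative 7168; (M1 × (M2 × (M3 × (M4 × M5)))): 23×8 by 8×16 → 23×16, cost 23·8·16 = 2944; cumulative 10112. Total 10112.
Order (2) = (((M1 × M2) × M3) × (M4 × M5)): (M1 × M2): 23×8 by 8×4 → 23×4, cost 23·8·4 = 736; ((M1 × M2) × M3): 23×4 by 4×13 → 23×13, cost 23·4·13 = 1196; cumulative 1932; (M4 × M5): 13×28 by 28×16 → 13×16, cost 13·28·16 = 5824; (((M1 × M2) × M3) × (M4 × M5)): 23×13 by 13×16 → 23×16, cost 23·13·16 = 4784; cumulative 12540. Total 12540.
Difference: |10112 − 12540| = 2428.

2428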